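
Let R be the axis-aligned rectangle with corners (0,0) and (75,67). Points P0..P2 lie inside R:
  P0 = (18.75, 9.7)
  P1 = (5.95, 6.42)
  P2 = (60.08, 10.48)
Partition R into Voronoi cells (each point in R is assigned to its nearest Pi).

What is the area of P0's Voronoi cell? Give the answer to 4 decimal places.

1. box [0,75]×[0,67]: [(0, 0) (75, 0) (75, 67) (0, 67)]
2. ⊥bis P0·P1 via (12.35,8.06): [(0, 56.2551) (14.4154, 0) (75, 0) (75, 67) (0, 67)]  |A|=4619.5307
3. ⊥bis P0·P2 via (39.415,10.09): [(0, 56.2551) (14.4154, 0) (39.6054, 0) (38.341, 67) (0, 67)]  |A|=2205.7347
4. canonical 5-gon: [(0, 56.2551) (14.4154, 0) (39.6054, 0) (38.341, 67) (0, 67)]
5. shoelace: 2205.7347

Area of P0's cell: 2205.7347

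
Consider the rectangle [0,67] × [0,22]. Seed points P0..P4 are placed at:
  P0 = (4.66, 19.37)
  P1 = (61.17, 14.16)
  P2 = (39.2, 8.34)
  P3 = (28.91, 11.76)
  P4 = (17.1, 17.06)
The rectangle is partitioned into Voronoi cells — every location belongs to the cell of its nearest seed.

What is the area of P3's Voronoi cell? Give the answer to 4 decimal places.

Area of P3's cell: 283.7132

1. box [0,67]×[0,22]: [(0, 0) (67, 0) (67, 22) (0, 22)]
2. ⊥bis P3·P0 via (16.785,15.565): [(11.9005, 0) (67, 0) (67, 22) (18.8044, 22)]  |A|=1136.2464
3. ⊥bis P3·P1 via (45.04,12.96): [(11.9005, 0) (46.0042, 0) (44.3675, 22) (18.8044, 22)]  |A|=656.3343
4. ⊥bis P3·P2 via (34.055,10.05): [(11.9005, 0) (30.7148, 0) (38.0267, 22) (18.8044, 22)]  |A|=418.4027
5. ⊥bis P3·P4 via (23.005,14.41): [(16.5382, 0) (30.7148, 0) (38.0267, 22) (26.4112, 22)]  |A|=283.7132
6. canonical 4-gon: [(16.5382, 0) (30.7148, 0) (38.0267, 22) (26.4112, 22)]
7. shoelace: 283.7132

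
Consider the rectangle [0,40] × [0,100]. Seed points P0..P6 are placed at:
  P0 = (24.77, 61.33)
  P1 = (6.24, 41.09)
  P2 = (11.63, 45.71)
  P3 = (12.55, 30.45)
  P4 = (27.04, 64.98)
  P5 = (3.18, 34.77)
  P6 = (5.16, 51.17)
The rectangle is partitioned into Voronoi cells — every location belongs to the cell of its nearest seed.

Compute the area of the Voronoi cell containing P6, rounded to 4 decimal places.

Area of P6's cell: 322.7979

1. box [0,40]×[0,100]: [(0, 0) (40, 0) (40, 100) (0, 100)]
2. ⊥bis P6·P0 via (14.965,56.25): [(0, 85.1342) (0, 0) (40, 0) (40, 7.9295)]  |A|=1861.2742
3. ⊥bis P6·P1 via (5.7,46.13): [(19.4452, 47.6027) (0, 85.1342) (0, 45.5193)]  |A|=385.16
4. ⊥bis P6·P2 via (8.395,48.44): [(6.5197, 46.2178) (14.9729, 56.2347) (0, 85.1342) (0, 45.5193)]  |A|=326.2768
5. ⊥bis P6·P3 via (8.855,40.81): [(6.5197, 46.2178) (14.9729, 56.2347) (0, 85.1342) (0, 45.5193)]  |A|=326.2768
6. ⊥bis P6·P4 via (16.1,58.075): [(6.5197, 46.2178) (14.9729, 56.2347) (4.4859, 76.4759) (0, 83.5832) (0, 45.5193)]  |A|=322.7979
7. ⊥bis P6·P5 via (4.17,42.97): [(6.5197, 46.2178) (14.9729, 56.2347) (4.4859, 76.4759) (0, 83.5832) (0, 45.5193)]  |A|=322.7979
8. canonical 5-gon: [(6.5197, 46.2178) (14.9729, 56.2347) (4.4859, 76.4759) (0, 83.5832) (0, 45.5193)]
9. shoelace: 322.7979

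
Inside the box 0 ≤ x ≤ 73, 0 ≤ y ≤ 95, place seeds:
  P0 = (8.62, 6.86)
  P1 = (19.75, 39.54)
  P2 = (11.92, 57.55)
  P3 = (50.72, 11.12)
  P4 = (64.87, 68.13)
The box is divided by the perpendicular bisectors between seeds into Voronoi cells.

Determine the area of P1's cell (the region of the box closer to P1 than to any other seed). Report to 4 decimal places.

Area of P1's cell: 1210.2590

1. box [0,73]×[0,95]: [(0, 0) (73, 0) (73, 95) (0, 95)]
2. ⊥bis P1·P0 via (14.185,23.2): [(0, 28.0311) (73, 3.1691) (73, 95) (0, 95)]  |A|=5796.1954
3. ⊥bis P1·P2 via (15.835,48.545): [(0, 41.6606) (0, 28.0311) (73, 3.1691) (73, 73.398)]  |A|=3060.8331
4. ⊥bis P1·P3 via (35.235,25.33): [(0, 41.6606) (0, 28.0311) (28.7335, 18.2451) (73, 66.4835) (73, 73.398)]  |A|=1659.4791
5. ⊥bis P1·P4 via (42.31,53.835): [(39.2199, 58.7118) (0, 41.6606) (0, 28.0311) (28.7335, 18.2451) (50.1046, 41.5338)]  |A|=1210.259
6. canonical 5-gon: [(39.2199, 58.7118) (0, 41.6606) (0, 28.0311) (28.7335, 18.2451) (50.1046, 41.5338)]
7. shoelace: 1210.259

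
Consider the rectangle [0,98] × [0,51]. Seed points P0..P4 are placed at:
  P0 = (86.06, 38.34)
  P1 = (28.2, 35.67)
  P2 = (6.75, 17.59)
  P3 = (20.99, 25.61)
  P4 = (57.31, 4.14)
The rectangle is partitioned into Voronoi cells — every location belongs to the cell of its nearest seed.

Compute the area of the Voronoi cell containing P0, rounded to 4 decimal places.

Area of P0's cell: 1422.0687

1. box [0,98]×[0,51]: [(0, 0) (98, 0) (98, 51) (0, 51)]
2. ⊥bis P0·P1 via (57.13,37.005): [(58.8376, 0) (98, 0) (98, 51) (56.4842, 51)]  |A|=2057.2937
3. ⊥bis P0·P2 via (46.405,27.965): [(58.8376, 0) (98, 0) (98, 51) (56.4842, 51)]  |A|=2057.2937
4. ⊥bis P0·P3 via (53.525,31.975): [(58.5466, 6.3069) (59.7804, 0) (98, 0) (98, 51) (56.4842, 51)]  |A|=2054.3206
5. ⊥bis P0·P4 via (71.685,21.24): [(57.2994, 33.3331) (96.9514, 0) (98, 0) (98, 51) (56.4842, 51)]  |A|=1422.0687
6. canonical 5-gon: [(57.2994, 33.3331) (96.9514, 0) (98, 0) (98, 51) (56.4842, 51)]
7. shoelace: 1422.0687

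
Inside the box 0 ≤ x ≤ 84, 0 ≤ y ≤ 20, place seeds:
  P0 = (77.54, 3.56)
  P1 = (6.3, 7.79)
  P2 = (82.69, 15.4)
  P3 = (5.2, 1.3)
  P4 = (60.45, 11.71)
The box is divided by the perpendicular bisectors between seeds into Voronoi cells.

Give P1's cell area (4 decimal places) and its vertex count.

Area of P1's cell: 577.2642 (5 vertices)

1. box [0,84]×[0,20]: [(0, 0) (84, 0) (84, 20) (0, 20)]
2. ⊥bis P1·P0 via (41.92,5.675): [(0, 0) (41.583, 0) (42.7706, 20) (0, 20)]  |A|=843.5361
3. ⊥bis P1·P2 via (44.495,11.595): [(0, 0) (41.583, 0) (42.7706, 20) (0, 20)]  |A|=843.5361
4. ⊥bis P1·P3 via (5.75,4.545): [(0, 5.5196) (32.5655, 0) (41.583, 0) (42.7706, 20) (0, 20)]  |A|=753.6622
5. ⊥bis P1·P4 via (33.375,9.75): [(0, 5.5196) (32.5655, 0) (34.0808, 0) (32.633, 20) (0, 20)]  |A|=577.2642
6. canonical 5-gon: [(0, 5.5196) (32.5655, 0) (34.0808, 0) (32.633, 20) (0, 20)]
7. shoelace: 577.2642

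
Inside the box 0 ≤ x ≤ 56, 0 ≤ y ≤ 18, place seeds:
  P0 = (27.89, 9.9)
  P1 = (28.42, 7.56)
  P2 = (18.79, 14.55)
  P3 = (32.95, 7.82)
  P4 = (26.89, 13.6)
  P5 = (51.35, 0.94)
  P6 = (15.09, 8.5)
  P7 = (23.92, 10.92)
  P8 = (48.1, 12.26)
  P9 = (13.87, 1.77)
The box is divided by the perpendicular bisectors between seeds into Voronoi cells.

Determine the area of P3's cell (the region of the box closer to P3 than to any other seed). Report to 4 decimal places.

1. box [0,56]×[0,18]: [(0, 0) (56, 0) (56, 18) (0, 18)]
2. ⊥bis P3·P0 via (30.42,8.86): [(26.7779, 0) (56, 0) (56, 18) (34.1772, 18)]  |A|=459.4041
3. ⊥bis P3·P1 via (30.685,7.69): [(30.5936, 9.2823) (31.1264, 0) (56, 0) (56, 18) (34.1772, 18)]  |A|=439.2223
4. ⊥bis P3·P2 via (25.87,11.185): [(30.5936, 9.2823) (31.1264, 0) (56, 0) (56, 18) (34.1772, 18)]  |A|=439.2223
5. ⊥bis P3·P4 via (29.92,10.71): [(32.1352, 13.0325) (30.5936, 9.2823) (31.1264, 0) (56, 0) (56, 18) (36.8732, 18)]  |A|=432.5261
6. ⊥bis P3·P5 via (42.15,4.38): [(32.1352, 13.0325) (30.5936, 9.2823) (31.1264, 0) (40.5123, 0) (47.2427, 18) (36.8732, 18)]  |A|=214.3207
7. ⊥bis P3·P6 via (24.02,8.16): [(32.1352, 13.0325) (30.5936, 9.2823) (31.1264, 0) (40.5123, 0) (47.2427, 18) (36.8732, 18)]  |A|=214.3207
8. ⊥bis P3·P7 via (28.435,9.37): [(32.1352, 13.0325) (30.5936, 9.2823) (31.1264, 0) (40.5123, 0) (47.2427, 18) (36.8732, 18)]  |A|=214.3207
9. ⊥bis P3·P8 via (40.525,10.04): [(32.1352, 13.0325) (30.5936, 9.2823) (31.1264, 0) (40.5123, 0) (42.1689, 4.4306) (38.1922, 18) (36.8732, 18)]  |A|=152.9157
10. ⊥bis P3·P9 via (23.41,4.795): [(32.1352, 13.0325) (30.5936, 9.2823) (31.1264, 0) (40.5123, 0) (42.1689, 4.4306) (38.1922, 18) (36.8732, 18)]  |A|=152.9157
11. canonical 7-gon: [(32.1352, 13.0325) (30.5936, 9.2823) (31.1264, 0) (40.5123, 0) (42.1689, 4.4306) (38.1922, 18) (36.8732, 18)]
12. shoelace: 152.9157

Area of P3's cell: 152.9157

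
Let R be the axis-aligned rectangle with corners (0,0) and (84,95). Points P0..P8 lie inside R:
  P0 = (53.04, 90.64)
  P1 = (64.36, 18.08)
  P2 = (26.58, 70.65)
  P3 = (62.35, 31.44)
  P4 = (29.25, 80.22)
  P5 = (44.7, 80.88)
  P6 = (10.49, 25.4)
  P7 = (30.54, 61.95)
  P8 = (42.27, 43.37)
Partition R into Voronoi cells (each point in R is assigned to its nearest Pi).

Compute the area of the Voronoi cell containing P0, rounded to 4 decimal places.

1. box [0,84]×[0,95]: [(0, 0) (84, 0) (84, 95) (0, 95)]
2. ⊥bis P0·P1 via (58.7,54.36): [(0, 45.2023) (84, 58.307) (84, 95) (0, 95)]  |A|=3632.6092
3. ⊥bis P0·P2 via (39.81,80.645): [(59.5658, 54.4951) (84, 58.307) (84, 95) (28.9651, 95)]  |A|=1562.8755
4. ⊥bis P0·P3 via (57.695,61.04): [(54.9476, 60.6079) (84, 65.1768) (84, 95) (28.9651, 95)]  |A|=1379.5997
5. ⊥bis P0·P4 via (41.145,85.43): [(47.974, 69.8386) (54.9476, 60.6079) (84, 65.1768) (84, 95) (36.9533, 95)]  |A|=1279.1017
6. ⊥bis P0·P5 via (48.87,85.76): [(74.6741, 63.7102) (84, 65.1768) (84, 95) (38.0568, 95)]  |A|=857.8417
7. ⊥bis P0·P6 via (31.765,58.02): [(74.6741, 63.7102) (84, 65.1768) (84, 95) (38.0568, 95)]  |A|=857.8417
8. ⊥bis P0·P7 via (41.79,76.295): [(74.6741, 63.7102) (84, 65.1768) (84, 95) (38.0568, 95)]  |A|=857.8417
9. ⊥bis P0·P8 via (47.655,67.005): [(74.6741, 63.7102) (84, 65.1768) (84, 95) (38.0568, 95)]  |A|=857.8417
10. canonical 4-gon: [(74.6741, 63.7102) (84, 65.1768) (84, 95) (38.0568, 95)]
11. shoelace: 857.8417

Area of P0's cell: 857.8417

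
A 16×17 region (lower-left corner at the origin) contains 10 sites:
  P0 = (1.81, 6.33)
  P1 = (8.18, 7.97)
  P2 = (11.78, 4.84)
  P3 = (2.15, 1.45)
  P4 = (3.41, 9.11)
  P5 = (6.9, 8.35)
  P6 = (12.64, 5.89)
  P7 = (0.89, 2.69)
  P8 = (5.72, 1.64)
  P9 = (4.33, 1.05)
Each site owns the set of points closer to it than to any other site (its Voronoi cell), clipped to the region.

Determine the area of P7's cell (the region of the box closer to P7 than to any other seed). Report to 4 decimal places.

Area of P7's cell: 7.3734

1. box [0,16]×[0,17]: [(0, 0) (16, 0) (16, 17) (0, 17)]
2. ⊥bis P7·P0 via (1.35,4.51): [(0, 4.8512) (0, 0) (16, 0) (16, 0.8073)]  |A|=45.2677
3. ⊥bis P7·P1 via (4.535,5.33): [(5.9757, 3.3409) (0, 4.8512) (0, 0) (8.3954, 0)]  |A|=28.5186
4. ⊥bis P7·P2 via (6.335,3.765): [(6.5848, 2.4999) (5.9757, 3.3409) (0, 4.8512) (0, 0) (7.0783, 0)]  |A|=26.8723
5. ⊥bis P7·P3 via (1.52,2.07): [(3.4091, 3.9896) (0, 4.8512) (0, 0.5255)]  |A|=7.3734
6. ⊥bis P7·P4 via (2.15,5.9): [(3.4091, 3.9896) (0, 4.8512) (0, 0.5255)]  |A|=7.3734
7. ⊥bis P7·P5 via (3.895,5.52): [(3.4091, 3.9896) (0, 4.8512) (0, 0.5255)]  |A|=7.3734
8. ⊥bis P7·P6 via (6.765,4.29): [(3.4091, 3.9896) (0, 4.8512) (0, 0.5255)]  |A|=7.3734
9. ⊥bis P7·P8 via (3.305,2.165): [(3.4091, 3.9896) (0, 4.8512) (0, 0.5255)]  |A|=7.3734
10. ⊥bis P7·P9 via (2.61,1.87): [(3.4091, 3.9896) (0, 4.8512) (0, 0.5255)]  |A|=7.3734
11. canonical 3-gon: [(3.4091, 3.9896) (0, 4.8512) (0, 0.5255)]
12. shoelace: 7.3734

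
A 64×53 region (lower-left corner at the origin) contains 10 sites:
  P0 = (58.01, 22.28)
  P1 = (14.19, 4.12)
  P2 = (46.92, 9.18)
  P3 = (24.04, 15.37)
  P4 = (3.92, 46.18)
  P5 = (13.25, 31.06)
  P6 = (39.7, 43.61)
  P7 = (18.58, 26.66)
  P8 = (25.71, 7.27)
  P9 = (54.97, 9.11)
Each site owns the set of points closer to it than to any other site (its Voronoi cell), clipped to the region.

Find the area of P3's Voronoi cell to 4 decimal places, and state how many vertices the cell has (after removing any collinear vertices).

1. box [0,64]×[0,53]: [(0, 0) (64, 0) (64, 53) (0, 53)]
2. ⊥bis P3·P0 via (41.025,18.825): [(0, 0) (44.8543, 0) (34.0733, 53) (0, 53)]  |A|=2091.581
3. ⊥bis P3·P1 via (19.115,9.745): [(0, 26.4812) (30.2451, 0) (44.8543, 0) (34.0733, 53) (0, 53)]  |A|=1691.1173
4. ⊥bis P3·P2 via (35.48,12.275): [(0, 26.4812) (30.2451, 0) (32.1591, 0) (39.4057, 26.7855) (34.0733, 53) (0, 53)]  |A|=1521.0936
5. ⊥bis P3·P4 via (13.98,30.775): [(3.1635, 23.7114) (30.2451, 0) (32.1591, 0) (39.4057, 26.7855) (35.7079, 44.9641)]  |A|=832.0367
6. ⊥bis P3·P5 via (18.645,23.215): [(10.2916, 17.4704) (30.2451, 0) (32.1591, 0) (39.4057, 26.7855) (37.4951, 36.1782)]  |A|=518.5145
7. ⊥bis P3·P6 via (31.87,29.49): [(29.6, 30.7488) (10.2916, 17.4704) (30.2451, 0) (32.1591, 0) (39.0589, 25.5035)]  |A|=469.2771
8. ⊥bis P3·P7 via (21.31,21.015): [(35.1143, 27.6909) (11.6042, 16.3211) (30.2451, 0) (32.1591, 0) (39.0589, 25.5035)]  |A|=382.1747
9. ⊥bis P3·P8 via (24.875,11.32): [(35.1143, 27.6909) (11.6042, 16.3211) (18.7568, 10.0586) (35.8328, 13.5792) (39.0589, 25.5035)]  |A|=263.0761
10. ⊥bis P3·P9 via (39.505,12.24): [(35.1143, 27.6909) (11.6042, 16.3211) (18.7568, 10.0586) (35.8328, 13.5792) (39.0589, 25.5035)]  |A|=263.0761
11. canonical 5-gon: [(35.1143, 27.6909) (11.6042, 16.3211) (18.7568, 10.0586) (35.8328, 13.5792) (39.0589, 25.5035)]
12. shoelace: 263.0761

Area of P3's cell: 263.0761 (5 vertices)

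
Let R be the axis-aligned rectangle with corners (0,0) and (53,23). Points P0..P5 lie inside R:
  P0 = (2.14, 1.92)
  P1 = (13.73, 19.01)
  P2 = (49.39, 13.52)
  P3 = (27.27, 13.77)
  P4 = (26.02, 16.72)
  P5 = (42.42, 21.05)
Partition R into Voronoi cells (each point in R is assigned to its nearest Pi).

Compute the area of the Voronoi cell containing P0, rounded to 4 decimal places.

1. box [0,53]×[0,23]: [(0, 0) (53, 0) (53, 23) (0, 23)]
2. ⊥bis P0·P1 via (7.935,10.465): [(0, 15.8463) (0, 0) (23.3661, 0)]  |A|=185.1335
3. ⊥bis P0·P2 via (25.765,7.72): [(0, 15.8463) (0, 0) (23.3661, 0)]  |A|=185.1335
4. ⊥bis P0·P3 via (14.705,7.845): [(16.0715, 4.947) (0, 15.8463) (0, 0) (18.4043, 0)]  |A|=172.8604
5. ⊥bis P0·P4 via (14.08,9.32): [(16.0715, 4.947) (0, 15.8463) (0, 0) (18.4043, 0)]  |A|=172.8604
6. ⊥bis P0·P5 via (22.28,11.485): [(16.0715, 4.947) (0, 15.8463) (0, 0) (18.4043, 0)]  |A|=172.8604
7. canonical 4-gon: [(16.0715, 4.947) (0, 15.8463) (0, 0) (18.4043, 0)]
8. shoelace: 172.8604

Area of P0's cell: 172.8604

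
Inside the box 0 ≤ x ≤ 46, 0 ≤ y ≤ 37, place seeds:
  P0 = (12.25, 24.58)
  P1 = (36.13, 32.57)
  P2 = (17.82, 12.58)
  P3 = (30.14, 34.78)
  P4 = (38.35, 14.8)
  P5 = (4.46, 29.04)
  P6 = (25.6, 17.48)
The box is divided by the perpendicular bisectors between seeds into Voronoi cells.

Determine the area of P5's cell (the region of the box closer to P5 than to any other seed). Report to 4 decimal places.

1. box [0,46]×[0,37]: [(0, 0) (46, 0) (46, 37) (0, 37)]
2. ⊥bis P5·P0 via (8.355,26.81): [(0, 12.2168) (14.1891, 37) (0, 37)]  |A|=175.8249
3. ⊥bis P5·P1 via (20.295,30.805): [(0, 12.2168) (14.1891, 37) (0, 37)]  |A|=175.8249
4. ⊥bis P5·P2 via (11.14,20.81): [(0, 12.2168) (14.1891, 37) (0, 37)]  |A|=175.8249
5. ⊥bis P5·P3 via (17.3,31.91): [(0, 12.2168) (14.1891, 37) (0, 37)]  |A|=175.8249
6. ⊥bis P5·P4 via (21.405,21.92): [(0, 12.2168) (14.1891, 37) (0, 37)]  |A|=175.8249
7. ⊥bis P5·P6 via (15.03,23.26): [(0, 12.2168) (14.1891, 37) (0, 37)]  |A|=175.8249
8. canonical 3-gon: [(0, 12.2168) (14.1891, 37) (0, 37)]
9. shoelace: 175.8249

Area of P5's cell: 175.8249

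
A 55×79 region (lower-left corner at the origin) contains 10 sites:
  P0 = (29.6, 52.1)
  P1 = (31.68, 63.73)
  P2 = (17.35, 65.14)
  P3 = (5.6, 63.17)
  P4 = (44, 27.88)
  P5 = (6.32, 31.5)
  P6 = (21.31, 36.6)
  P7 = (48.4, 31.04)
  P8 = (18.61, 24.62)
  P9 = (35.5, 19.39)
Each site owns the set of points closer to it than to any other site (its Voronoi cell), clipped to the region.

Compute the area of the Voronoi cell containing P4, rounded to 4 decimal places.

1. box [0,55]×[0,79]: [(0, 0) (55, 0) (55, 79) (0, 79)]
2. ⊥bis P4·P0 via (36.8,39.99): [(0, 18.1106) (0, 0) (55, 0) (55, 50.8108)]  |A|=1895.3377
3. ⊥bis P4·P1 via (37.84,45.805): [(0, 18.1106) (0, 0) (55, 0) (55, 50.8108)]  |A|=1895.3377
4. ⊥bis P4·P2 via (30.675,46.51): [(0, 18.1106) (0, 0) (55, 0) (55, 50.8108)]  |A|=1895.3377
5. ⊥bis P4·P3 via (24.8,45.525): [(0, 18.1106) (0, 0) (55, 0) (55, 50.8108)]  |A|=1895.3377
6. ⊥bis P4·P5 via (25.16,29.69): [(25.5043, 33.2742) (22.3076, 0) (55, 0) (55, 50.8108)]  |A|=1293.2551
7. ⊥bis P4·P6 via (32.655,32.24): [(35.2879, 39.091) (22.9885, 7.0871) (22.3076, 0) (55, 0) (55, 50.8108)]  |A|=1172.4709
8. ⊥bis P4·P7 via (46.2,29.46): [(38.0877, 40.7556) (35.2879, 39.091) (22.9885, 7.0871) (22.3076, 0) (55, 0) (55, 17.2068)]  |A|=888.3107
9. ⊥bis P4·P8 via (31.305,26.25): [(38.0877, 40.7556) (35.2879, 39.091) (31.0666, 28.1068) (34.6754, 0) (55, 0) (55, 17.2068)]  |A|=693.0314
10. ⊥bis P4·P9 via (39.75,23.635): [(38.0877, 40.7556) (35.2879, 39.091) (32.2383, 31.1556) (55, 8.367) (55, 17.2068)]  |A|=259.2279
11. canonical 5-gon: [(38.0877, 40.7556) (35.2879, 39.091) (32.2383, 31.1556) (55, 8.367) (55, 17.2068)]
12. shoelace: 259.2279

Area of P4's cell: 259.2279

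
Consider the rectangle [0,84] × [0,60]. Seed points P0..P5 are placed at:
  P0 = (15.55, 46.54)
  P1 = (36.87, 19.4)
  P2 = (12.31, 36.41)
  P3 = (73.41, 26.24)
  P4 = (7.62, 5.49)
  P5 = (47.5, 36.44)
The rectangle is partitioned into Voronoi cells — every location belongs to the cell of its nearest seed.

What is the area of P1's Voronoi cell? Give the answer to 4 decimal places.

1. box [0,84]×[0,60]: [(0, 0) (84, 0) (84, 60) (0, 60)]
2. ⊥bis P1·P0 via (26.21,32.97): [(0, 12.3806) (0, 0) (84, 0) (84, 60) (60.6187, 60)]  |A|=3596.6852
3. ⊥bis P1·P2 via (24.59,27.905): [(30.3509, 36.2229) (5.2633, 0) (84, 0) (84, 60) (60.6187, 60)]  |A|=3313.4787
4. ⊥bis P1·P3 via (55.14,22.82): [(49.7748, 51.4815) (30.3509, 36.2229) (5.2633, 0) (59.4117, 0)]  |A|=1554.2153
5. ⊥bis P1·P4 via (22.245,12.445): [(49.7748, 51.4815) (30.3509, 36.2229) (18.8406, 19.6037) (28.1633, 0) (59.4117, 0)]  |A|=1329.7526
6. ⊥bis P1·P5 via (42.185,27.92): [(55.7719, 19.4441) (29.9057, 35.5801) (18.8406, 19.6037) (28.1633, 0) (59.4117, 0)]  |A|=960.9487
7. canonical 5-gon: [(55.7719, 19.4441) (29.9057, 35.5801) (18.8406, 19.6037) (28.1633, 0) (59.4117, 0)]
8. shoelace: 960.9487

Area of P1's cell: 960.9487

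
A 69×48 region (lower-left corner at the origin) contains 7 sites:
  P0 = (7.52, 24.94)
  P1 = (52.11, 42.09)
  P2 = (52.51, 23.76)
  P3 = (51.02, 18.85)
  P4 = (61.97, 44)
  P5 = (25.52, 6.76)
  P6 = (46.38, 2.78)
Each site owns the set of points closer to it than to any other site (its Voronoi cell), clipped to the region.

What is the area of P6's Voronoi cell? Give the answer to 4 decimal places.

Area of P6's cell: 315.0288

1. box [0,69]×[0,48]: [(0, 0) (69, 0) (69, 48) (0, 48)]
2. ⊥bis P6·P0 via (26.95,13.86): [(19.0463, 0) (69, 0) (69, 48) (46.4184, 48)]  |A|=1740.8469
3. ⊥bis P6·P1 via (49.245,22.435): [(33.1756, 24.7773) (19.0463, 0) (69, 0) (69, 19.5554)]  |A|=969.1402
4. ⊥bis P6·P2 via (49.445,13.27): [(29.8744, 18.9882) (19.0463, 0) (69, 0) (69, 7.5564)]  |A|=622.0892
5. ⊥bis P6·P3 via (48.7,10.815): [(28.534, 16.6377) (19.0463, 0) (69, 0) (69, 4.9536)]  |A|=515.7838
6. ⊥bis P6·P4 via (54.175,23.39): [(28.534, 16.6377) (19.0463, 0) (69, 0) (69, 4.9536)]  |A|=515.7838
7. ⊥bis P6·P5 via (35.95,4.77): [(37.7089, 13.9885) (35.0399, 0) (69, 0) (69, 4.9536)]  |A|=315.0288
8. canonical 4-gon: [(37.7089, 13.9885) (35.0399, 0) (69, 0) (69, 4.9536)]
9. shoelace: 315.0288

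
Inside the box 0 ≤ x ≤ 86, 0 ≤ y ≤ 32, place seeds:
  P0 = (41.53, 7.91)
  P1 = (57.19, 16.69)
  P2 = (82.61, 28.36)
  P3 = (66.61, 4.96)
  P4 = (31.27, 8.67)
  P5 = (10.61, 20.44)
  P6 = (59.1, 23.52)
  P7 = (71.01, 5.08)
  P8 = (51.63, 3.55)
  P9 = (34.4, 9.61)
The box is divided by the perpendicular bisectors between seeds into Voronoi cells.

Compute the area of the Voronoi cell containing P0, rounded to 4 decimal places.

Area of P0's cell: 185.3787

1. box [0,86]×[0,32]: [(0, 0) (86, 0) (86, 32) (0, 32)]
2. ⊥bis P0·P1 via (49.36,12.3): [(0, 0) (56.2562, 0) (38.3149, 32) (0, 32)]  |A|=1513.1374
3. ⊥bis P0·P2 via (62.07,18.135): [(0, 0) (56.2562, 0) (38.3149, 32) (0, 32)]  |A|=1513.1374
4. ⊥bis P0·P3 via (54.07,6.435): [(0, 0) (53.3131, 0) (53.8235, 4.339) (38.3149, 32) (0, 32)]  |A|=1506.7524
5. ⊥bis P0·P4 via (36.4,8.29): [(35.7859, 0) (53.3131, 0) (53.8235, 4.339) (38.3149, 32) (38.1563, 32)]  |A|=323.6768
6. ⊥bis P0·P5 via (26.07,14.175): [(35.7859, 0) (53.3131, 0) (53.8235, 4.339) (38.3149, 32) (38.1563, 32)]  |A|=323.6768
7. ⊥bis P0·P6 via (50.315,15.715): [(37.9785, 29.6004) (35.7859, 0) (53.3131, 0) (53.8235, 4.339) (42.5368, 24.4698)]  |A|=317.1547
8. ⊥bis P0·P7 via (56.27,6.495): [(37.9785, 29.6004) (35.7859, 0) (53.3131, 0) (53.8235, 4.339) (42.5368, 24.4698)]  |A|=317.1547
9. ⊥bis P0·P8 via (46.58,5.73): [(37.9785, 29.6004) (35.7859, 0) (44.1065, 0) (49.3917, 12.2434) (42.5368, 24.4698)]  |A|=249.1627
10. ⊥bis P0·P9 via (37.965,8.76): [(41.8855, 25.2029) (35.8764, 0) (44.1065, 0) (49.3917, 12.2434) (42.5368, 24.4698)]  |A|=185.3787
11. canonical 5-gon: [(41.8855, 25.2029) (35.8764, 0) (44.1065, 0) (49.3917, 12.2434) (42.5368, 24.4698)]
12. shoelace: 185.3787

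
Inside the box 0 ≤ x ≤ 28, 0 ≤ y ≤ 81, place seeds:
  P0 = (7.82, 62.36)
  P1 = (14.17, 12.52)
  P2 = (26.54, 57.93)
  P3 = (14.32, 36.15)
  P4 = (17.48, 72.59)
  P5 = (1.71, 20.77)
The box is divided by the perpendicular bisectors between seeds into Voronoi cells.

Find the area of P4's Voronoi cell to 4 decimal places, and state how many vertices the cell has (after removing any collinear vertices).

Area of P4's cell: 332.6512 (5 vertices)

1. box [0,28]×[0,81]: [(0, 0) (28, 0) (28, 81) (0, 81)]
2. ⊥bis P4·P0 via (12.65,67.475): [(0, 79.4202) (28, 52.9803) (28, 81) (0, 81)]  |A|=414.3938
3. ⊥bis P4·P1 via (15.825,42.555): [(0, 79.4202) (28, 52.9803) (28, 81) (0, 81)]  |A|=414.3938
4. ⊥bis P4·P2 via (22.01,65.26): [(0, 79.4202) (17.7704, 62.6399) (28, 68.9619) (28, 81) (0, 81)]  |A|=332.6512
5. ⊥bis P4·P3 via (15.9,54.37): [(0, 79.4202) (17.7704, 62.6399) (28, 68.9619) (28, 81) (0, 81)]  |A|=332.6512
6. ⊥bis P4·P5 via (9.595,46.68): [(0, 79.4202) (17.7704, 62.6399) (28, 68.9619) (28, 81) (0, 81)]  |A|=332.6512
7. canonical 5-gon: [(0, 79.4202) (17.7704, 62.6399) (28, 68.9619) (28, 81) (0, 81)]
8. shoelace: 332.6512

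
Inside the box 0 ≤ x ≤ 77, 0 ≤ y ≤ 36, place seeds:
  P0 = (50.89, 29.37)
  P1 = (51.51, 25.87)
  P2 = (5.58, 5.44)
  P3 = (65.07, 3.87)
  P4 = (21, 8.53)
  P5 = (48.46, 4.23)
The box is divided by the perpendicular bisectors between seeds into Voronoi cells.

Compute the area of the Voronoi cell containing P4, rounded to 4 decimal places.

1. box [0,77]×[0,36]: [(0, 0) (77, 0) (77, 36) (0, 36)]
2. ⊥bis P4·P0 via (35.945,18.95): [(0, 0) (49.1574, 0) (24.0573, 36) (0, 36)]  |A|=1317.865
3. ⊥bis P4·P1 via (36.255,17.2): [(0, 0) (46.0304, 0) (32.2416, 24.2617) (24.0573, 36) (0, 36)]  |A|=1279.9324
4. ⊥bis P4·P2 via (13.29,6.985): [(14.6897, 0) (46.0304, 0) (32.2416, 24.2617) (24.0573, 36) (7.4757, 36)]  |A|=880.9547
5. ⊥bis P4·P3 via (43.035,6.2): [(14.6897, 0) (42.3794, 0) (42.9521, 5.4163) (32.2416, 24.2617) (24.0573, 36) (7.4757, 36)]  |A|=871.0672
6. ⊥bis P4·P5 via (34.73,6.38): [(14.6897, 0) (33.7309, 0) (36.3877, 16.9664) (32.2416, 24.2617) (24.0573, 36) (7.4757, 36)]  |A|=776.6156
7. canonical 6-gon: [(14.6897, 0) (33.7309, 0) (36.3877, 16.9664) (32.2416, 24.2617) (24.0573, 36) (7.4757, 36)]
8. shoelace: 776.6156

Area of P4's cell: 776.6156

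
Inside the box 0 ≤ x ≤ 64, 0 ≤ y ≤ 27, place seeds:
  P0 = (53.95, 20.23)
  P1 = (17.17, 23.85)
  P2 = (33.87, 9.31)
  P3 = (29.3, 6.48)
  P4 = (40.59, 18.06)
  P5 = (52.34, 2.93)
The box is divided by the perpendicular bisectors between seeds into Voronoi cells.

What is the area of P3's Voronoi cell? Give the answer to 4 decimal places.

Area of P3's cell: 297.8339

1. box [0,64]×[0,27]: [(0, 0) (64, 0) (64, 27) (0, 27)]
2. ⊥bis P3·P0 via (41.625,13.355): [(0, 0) (49.0745, 0) (34.0137, 27) (0, 27)]  |A|=1121.6912
3. ⊥bis P3·P1 via (23.235,15.165): [(1.5189, 0) (49.0745, 0) (35.743, 23.8997)]  |A|=568.2837
4. ⊥bis P3·P2 via (31.585,7.895): [(25.9213, 17.0409) (1.5189, 0) (36.474, 0)]  |A|=297.8339
5. ⊥bis P3·P4 via (34.945,12.27): [(25.9213, 17.0409) (1.5189, 0) (36.474, 0)]  |A|=297.8339
6. ⊥bis P3·P5 via (40.82,4.705): [(25.9213, 17.0409) (1.5189, 0) (36.474, 0)]  |A|=297.8339
7. canonical 3-gon: [(25.9213, 17.0409) (1.5189, 0) (36.474, 0)]
8. shoelace: 297.8339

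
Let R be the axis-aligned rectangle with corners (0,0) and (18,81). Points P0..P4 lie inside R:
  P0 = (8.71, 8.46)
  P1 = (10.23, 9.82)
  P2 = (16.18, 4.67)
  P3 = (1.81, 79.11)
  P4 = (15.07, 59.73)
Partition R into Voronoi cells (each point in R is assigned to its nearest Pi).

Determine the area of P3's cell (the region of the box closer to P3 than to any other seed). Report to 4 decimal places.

1. box [0,18]×[0,81]: [(0, 0) (18, 0) (18, 81) (0, 81)]
2. ⊥bis P3·P0 via (5.26,43.785): [(0, 43.2713) (18, 45.0292) (18, 81) (0, 81)]  |A|=663.2952
3. ⊥bis P3·P1 via (6.02,44.465): [(0, 43.7335) (18, 45.9208) (18, 81) (0, 81)]  |A|=651.1118
4. ⊥bis P3·P2 via (8.995,41.89): [(0, 43.7335) (18, 45.9208) (18, 81) (0, 81)]  |A|=651.1118
5. ⊥bis P3·P4 via (8.44,69.42): [(0, 63.6453) (18, 75.9611) (18, 81) (0, 81)]  |A|=201.5432
6. canonical 4-gon: [(0, 63.6453) (18, 75.9611) (18, 81) (0, 81)]
7. shoelace: 201.5432

Area of P3's cell: 201.5432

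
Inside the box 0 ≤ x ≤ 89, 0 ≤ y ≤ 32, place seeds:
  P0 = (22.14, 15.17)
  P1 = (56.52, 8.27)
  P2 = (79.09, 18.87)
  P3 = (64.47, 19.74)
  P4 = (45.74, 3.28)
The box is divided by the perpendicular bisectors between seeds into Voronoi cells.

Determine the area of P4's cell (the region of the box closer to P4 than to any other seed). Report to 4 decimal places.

1. box [0,89]×[0,32]: [(0, 0) (89, 0) (89, 32) (0, 32)]
2. ⊥bis P4·P0 via (33.94,9.225): [(29.2923, 0) (89, 0) (89, 32) (45.4144, 32)]  |A|=1652.6932
3. ⊥bis P4·P1 via (51.13,5.775): [(42.0665, 25.355) (29.2923, 0) (53.8032, 0)]  |A|=310.7371
4. ⊥bis P4·P2 via (62.415,11.075): [(42.0665, 25.355) (29.2923, 0) (53.8032, 0)]  |A|=310.7371
5. ⊥bis P4·P3 via (55.105,11.51): [(42.0665, 25.355) (29.2923, 0) (53.8032, 0)]  |A|=310.7371
6. canonical 3-gon: [(42.0665, 25.355) (29.2923, 0) (53.8032, 0)]
7. shoelace: 310.7371

Area of P4's cell: 310.7371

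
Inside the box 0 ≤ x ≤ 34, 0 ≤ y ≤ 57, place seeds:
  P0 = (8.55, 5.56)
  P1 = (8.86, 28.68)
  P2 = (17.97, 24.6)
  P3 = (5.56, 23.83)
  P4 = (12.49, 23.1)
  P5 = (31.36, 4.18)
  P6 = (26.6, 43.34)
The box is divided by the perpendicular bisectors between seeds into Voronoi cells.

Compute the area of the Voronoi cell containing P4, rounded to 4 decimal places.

1. box [0,34]×[0,57]: [(0, 0) (34, 0) (34, 57) (0, 57)]
2. ⊥bis P4·P0 via (10.52,14.33): [(0, 16.6931) (34, 9.0557) (34, 57) (0, 57)]  |A|=1500.2704
3. ⊥bis P4·P1 via (10.675,25.89): [(0, 18.9455) (0, 16.6931) (34, 9.0557) (34, 41.0638)]  |A|=582.4285
4. ⊥bis P4·P2 via (15.23,23.85): [(14.0675, 28.097) (0, 18.9455) (0, 16.6931) (18.3151, 12.579)]  |A|=149.2122
5. ⊥bis P4·P3 via (9.025,23.465): [(14.0675, 28.097) (9.1779, 24.916) (8.1195, 14.8692) (18.3151, 12.579)]  |A|=97.1231
6. ⊥bis P4·P5 via (21.925,13.64): [(14.0675, 28.097) (9.1779, 24.916) (8.1195, 14.8692) (18.3151, 12.579)]  |A|=97.1231
7. ⊥bis P4·P6 via (19.545,33.22): [(14.0675, 28.097) (9.1779, 24.916) (8.1195, 14.8692) (18.3151, 12.579)]  |A|=97.1231
8. canonical 4-gon: [(14.0675, 28.097) (9.1779, 24.916) (8.1195, 14.8692) (18.3151, 12.579)]
9. shoelace: 97.1231

Area of P4's cell: 97.1231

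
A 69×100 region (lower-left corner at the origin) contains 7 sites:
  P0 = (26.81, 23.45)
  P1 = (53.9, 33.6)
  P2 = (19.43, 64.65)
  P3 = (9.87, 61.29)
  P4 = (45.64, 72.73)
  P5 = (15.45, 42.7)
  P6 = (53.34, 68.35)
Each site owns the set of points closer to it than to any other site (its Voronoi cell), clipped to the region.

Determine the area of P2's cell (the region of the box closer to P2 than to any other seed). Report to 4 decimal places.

1. box [0,69]×[0,100]: [(0, 0) (69, 0) (69, 100) (0, 100)]
2. ⊥bis P2·P0 via (23.12,44.05): [(0, 39.9086) (69, 52.2683) (69, 100) (0, 100)]  |A|=3719.8965
3. ⊥bis P2·P1 via (36.665,49.125): [(0, 39.9086) (33.82, 45.9667) (69, 85.0215) (69, 100) (0, 100)]  |A|=3143.7675
4. ⊥bis P2·P3 via (14.65,62.97): [(21.4075, 43.7432) (33.82, 45.9667) (69, 85.0215) (69, 100) (1.6353, 100)]  |A|=2454.5661
5. ⊥bis P2·P4 via (32.535,68.69): [(21.4075, 43.7432) (33.82, 45.9667) (38.0817, 50.6977) (22.8828, 100) (1.6353, 100)]  |A|=1086.1687
6. ⊥bis P2·P5 via (17.44,53.675): [(17.9493, 53.5826) (37.4889, 50.0397) (38.0817, 50.6977) (22.8828, 100) (1.6353, 100)]  |A|=974.9661
7. ⊥bis P2·P6 via (36.385,66.5): [(17.9493, 53.5826) (37.4889, 50.0397) (38.0817, 50.6977) (22.8828, 100) (1.6353, 100)]  |A|=974.9661
8. canonical 5-gon: [(17.9493, 53.5826) (37.4889, 50.0397) (38.0817, 50.6977) (22.8828, 100) (1.6353, 100)]
9. shoelace: 974.9661

Area of P2's cell: 974.9661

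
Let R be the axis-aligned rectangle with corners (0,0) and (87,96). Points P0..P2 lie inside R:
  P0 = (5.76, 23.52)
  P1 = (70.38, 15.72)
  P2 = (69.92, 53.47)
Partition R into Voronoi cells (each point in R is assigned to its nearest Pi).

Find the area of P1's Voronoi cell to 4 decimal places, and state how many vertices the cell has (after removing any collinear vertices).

Area of P1's cell: 1698.5698 (4 vertices)

1. box [0,87]×[0,96]: [(0, 0) (87, 0) (87, 96) (0, 96)]
2. ⊥bis P1·P0 via (38.07,19.62): [(35.7018, 0) (87, 0) (87, 96) (47.2895, 96)]  |A|=4368.4198
3. ⊥bis P1·P2 via (70.15,34.595): [(39.833, 34.2256) (35.7018, 0) (87, 0) (87, 34.8003)]  |A|=1698.5698
4. canonical 4-gon: [(39.833, 34.2256) (35.7018, 0) (87, 0) (87, 34.8003)]
5. shoelace: 1698.5698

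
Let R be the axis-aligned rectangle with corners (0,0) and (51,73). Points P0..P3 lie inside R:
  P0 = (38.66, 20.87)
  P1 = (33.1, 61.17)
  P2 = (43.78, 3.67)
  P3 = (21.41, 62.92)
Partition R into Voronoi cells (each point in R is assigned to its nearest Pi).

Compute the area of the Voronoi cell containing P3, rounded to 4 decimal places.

1. box [0,51]×[0,73]: [(0, 0) (51, 0) (51, 73) (0, 73)]
2. ⊥bis P3·P0 via (30.035,41.895): [(0, 29.5739) (51, 50.4954) (51, 73) (0, 73)]  |A|=1681.2341
3. ⊥bis P3·P1 via (27.255,62.045): [(0, 29.5739) (23.8593, 39.3616) (28.895, 73) (0, 73)]  |A|=1004.049
4. ⊥bis P3·P2 via (32.595,33.295): [(0, 29.5739) (23.8593, 39.3616) (28.895, 73) (0, 73)]  |A|=1004.049
5. canonical 4-gon: [(0, 29.5739) (23.8593, 39.3616) (28.895, 73) (0, 73)]
6. shoelace: 1004.049

Area of P3's cell: 1004.0490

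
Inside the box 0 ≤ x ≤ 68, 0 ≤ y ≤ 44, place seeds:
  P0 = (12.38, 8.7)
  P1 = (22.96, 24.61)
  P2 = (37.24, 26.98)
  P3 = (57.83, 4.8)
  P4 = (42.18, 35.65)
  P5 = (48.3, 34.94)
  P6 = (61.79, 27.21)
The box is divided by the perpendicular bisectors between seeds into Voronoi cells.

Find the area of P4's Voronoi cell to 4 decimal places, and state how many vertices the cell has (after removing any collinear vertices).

Area of P4's cell: 200.0055 (4 vertices)

1. box [0,68]×[0,44]: [(0, 0) (68, 0) (68, 44) (0, 44)]
2. ⊥bis P4·P0 via (27.28,22.175): [(47.3342, 0) (68, 0) (68, 44) (7.5423, 44)]  |A|=1784.7164
3. ⊥bis P4·P1 via (32.57,30.13): [(49.8767, 0) (68, 0) (68, 44) (24.603, 44)]  |A|=1353.445
4. ⊥bis P4·P2 via (39.71,31.315): [(28.0845, 37.939) (68, 15.1959) (68, 44) (24.603, 44)]  |A|=706.3798
5. ⊥bis P4·P3 via (50.005,20.225): [(28.0845, 37.939) (54.8553, 22.6855) (68, 29.3537) (68, 44) (24.603, 44)]  |A|=613.3293
6. ⊥bis P4·P5 via (45.24,35.295): [(28.0845, 37.939) (44.464, 28.6063) (46.2499, 44) (24.603, 44)]  |A|=200.0055
7. ⊥bis P4·P6 via (51.985,31.43): [(28.0845, 37.939) (44.464, 28.6063) (46.2499, 44) (24.603, 44)]  |A|=200.0055
8. canonical 4-gon: [(28.0845, 37.939) (44.464, 28.6063) (46.2499, 44) (24.603, 44)]
9. shoelace: 200.0055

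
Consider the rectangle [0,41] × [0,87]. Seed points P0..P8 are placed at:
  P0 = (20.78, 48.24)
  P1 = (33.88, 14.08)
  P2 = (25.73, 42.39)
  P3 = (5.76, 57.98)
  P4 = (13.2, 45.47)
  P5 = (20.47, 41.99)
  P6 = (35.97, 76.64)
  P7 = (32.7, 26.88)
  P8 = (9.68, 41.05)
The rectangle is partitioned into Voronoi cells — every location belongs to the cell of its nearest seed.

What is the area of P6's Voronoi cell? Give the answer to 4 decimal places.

1. box [0,41]×[0,87]: [(0, 0) (41, 0) (41, 87) (0, 87)]
2. ⊥bis P6·P0 via (28.375,62.44): [(0, 77.6166) (41, 55.6874) (41, 87) (0, 87)]  |A|=834.2674
3. ⊥bis P6·P1 via (34.925,45.36): [(0, 77.6166) (41, 55.6874) (41, 87) (0, 87)]  |A|=834.2674
4. ⊥bis P6·P2 via (30.85,59.515): [(0, 77.6166) (37.6383, 57.4855) (41, 56.4804) (41, 87) (0, 87)]  |A|=832.9345
5. ⊥bis P6·P3 via (20.865,67.31): [(21.652, 66.0359) (37.6383, 57.4855) (41, 56.4804) (41, 87) (8.703, 87)]  |A|=640.125
6. ⊥bis P6·P4 via (24.585,61.055): [(21.652, 66.0359) (37.6383, 57.4855) (41, 56.4804) (41, 87) (8.703, 87)]  |A|=640.125
7. ⊥bis P6·P5 via (28.22,59.315): [(21.652, 66.0359) (37.6383, 57.4855) (41, 56.4804) (41, 87) (8.703, 87)]  |A|=640.125
8. ⊥bis P6·P7 via (34.335,51.76): [(21.652, 66.0359) (37.6383, 57.4855) (41, 56.4804) (41, 87) (8.703, 87)]  |A|=640.125
9. ⊥bis P6·P8 via (22.825,58.845): [(21.652, 66.0359) (37.6383, 57.4855) (41, 56.4804) (41, 87) (8.703, 87)]  |A|=640.125
10. canonical 5-gon: [(21.652, 66.0359) (37.6383, 57.4855) (41, 56.4804) (41, 87) (8.703, 87)]
11. shoelace: 640.125

Area of P6's cell: 640.1250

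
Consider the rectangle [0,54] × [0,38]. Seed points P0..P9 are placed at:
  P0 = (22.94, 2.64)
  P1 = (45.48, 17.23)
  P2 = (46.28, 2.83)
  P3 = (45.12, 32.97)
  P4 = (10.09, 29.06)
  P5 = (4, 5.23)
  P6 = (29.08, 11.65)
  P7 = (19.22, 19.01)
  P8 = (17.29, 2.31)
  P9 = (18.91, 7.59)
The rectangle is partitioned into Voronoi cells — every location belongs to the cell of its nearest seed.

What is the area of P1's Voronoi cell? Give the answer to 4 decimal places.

1. box [0,54]×[0,38]: [(0, 0) (54, 0) (54, 38) (0, 38)]
2. ⊥bis P1·P0 via (34.21,9.935): [(40.6409, 0) (54, 0) (54, 38) (16.0437, 38)]  |A|=974.9933
3. ⊥bis P1·P2 via (45.88,10.03): [(34.5557, 9.4009) (54, 10.4811) (54, 38) (16.0437, 38)]  |A|=810.3007
4. ⊥bis P1·P3 via (45.3,25.1): [(24.6988, 24.6288) (34.5557, 9.4009) (54, 10.4811) (54, 25.299)]  |A|=370.4628
5. ⊥bis P1·P4 via (27.785,23.145): [(28.3086, 24.7114) (27.0611, 20.9793) (34.5557, 9.4009) (54, 10.4811) (54, 25.299)]  |A|=363.7783
6. ⊥bis P1·P5 via (24.74,11.23): [(28.3086, 24.7114) (27.0611, 20.9793) (34.5557, 9.4009) (54, 10.4811) (54, 25.299)]  |A|=363.7783
7. ⊥bis P1·P6 via (37.28,14.44): [(33.7429, 24.8357) (38.9122, 9.6429) (54, 10.4811) (54, 25.299)]  |A|=266.8626
8. ⊥bis P1·P7 via (32.35,18.12): [(33.7429, 24.8357) (38.9122, 9.6429) (54, 10.4811) (54, 25.299)]  |A|=266.8626
9. ⊥bis P1·P8 via (31.385,9.77): [(33.7429, 24.8357) (38.9122, 9.6429) (54, 10.4811) (54, 25.299)]  |A|=266.8626
10. ⊥bis P1·P9 via (32.195,12.41): [(33.7429, 24.8357) (38.9122, 9.6429) (54, 10.4811) (54, 25.299)]  |A|=266.8626
11. canonical 4-gon: [(33.7429, 24.8357) (38.9122, 9.6429) (54, 10.4811) (54, 25.299)]
12. shoelace: 266.8626

Area of P1's cell: 266.8626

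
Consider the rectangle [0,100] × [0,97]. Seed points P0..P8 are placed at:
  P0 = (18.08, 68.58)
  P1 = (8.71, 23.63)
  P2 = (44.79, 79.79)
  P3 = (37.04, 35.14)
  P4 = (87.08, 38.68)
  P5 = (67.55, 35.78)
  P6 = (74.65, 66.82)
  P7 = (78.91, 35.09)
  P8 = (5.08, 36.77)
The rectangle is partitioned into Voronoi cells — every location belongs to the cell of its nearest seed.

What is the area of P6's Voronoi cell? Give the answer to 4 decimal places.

Area of P6's cell: 1669.9988

1. box [0,100]×[0,97]: [(0, 0) (100, 0) (100, 97) (0, 97)]
2. ⊥bis P6·P0 via (46.365,67.7): [(44.2587, 0) (100, 0) (100, 97) (47.2766, 97)]  |A|=5260.5378
3. ⊥bis P6·P1 via (41.68,45.225): [(45.485, 39.4157) (71.3019, 0) (100, 0) (100, 97) (47.2766, 97)]  |A|=4727.5749
4. ⊥bis P6·P2 via (59.72,73.305): [(45.5225, 40.6189) (45.485, 39.4157) (71.3019, 0) (100, 0) (100, 97) (70.0122, 97)]  |A|=4086.6461
5. ⊥bis P6·P3 via (55.845,50.98): [(52.0037, 55.5403) (98.7869, 0) (100, 0) (100, 97) (70.0122, 97)]  |A|=2983.1495
6. ⊥bis P6·P4 via (80.865,52.75): [(52.0037, 55.5403) (61.5432, 44.2152) (100, 61.2023) (100, 97) (70.0122, 97)]  |A|=1779.5094
7. ⊥bis P6·P5 via (71.1,51.3): [(52.0542, 55.6565) (75.3708, 50.3231) (100, 61.2023) (100, 97) (70.0122, 97)]  |A|=1670.5874
8. ⊥bis P6·P7 via (76.78,50.955): [(52.0542, 55.6565) (74.1512, 50.6021) (76.8107, 50.9591) (100, 61.2023) (100, 97) (70.0122, 97)]  |A|=1669.9988
9. ⊥bis P6·P8 via (39.865,51.795): [(52.0542, 55.6565) (74.1512, 50.6021) (76.8107, 50.9591) (100, 61.2023) (100, 97) (70.0122, 97)]  |A|=1669.9988
10. canonical 6-gon: [(52.0542, 55.6565) (74.1512, 50.6021) (76.8107, 50.9591) (100, 61.2023) (100, 97) (70.0122, 97)]
11. shoelace: 1669.9988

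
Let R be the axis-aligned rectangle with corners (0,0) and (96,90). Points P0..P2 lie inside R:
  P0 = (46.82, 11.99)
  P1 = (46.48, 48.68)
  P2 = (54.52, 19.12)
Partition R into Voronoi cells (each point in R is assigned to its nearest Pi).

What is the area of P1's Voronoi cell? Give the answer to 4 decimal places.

1. box [0,96]×[0,90]: [(0, 0) (96, 0) (96, 90) (0, 90)]
2. ⊥bis P1·P0 via (46.65,30.335): [(0, 29.9027) (96, 30.7923) (96, 90) (0, 90)]  |A|=5726.639
3. ⊥bis P1·P2 via (50.5,33.9): [(0, 29.9027) (37.0663, 30.2462) (96, 46.2755) (96, 90) (0, 90)]  |A|=5270.3985
4. canonical 5-gon: [(0, 29.9027) (37.0663, 30.2462) (96, 46.2755) (96, 90) (0, 90)]
5. shoelace: 5270.3985

Area of P1's cell: 5270.3985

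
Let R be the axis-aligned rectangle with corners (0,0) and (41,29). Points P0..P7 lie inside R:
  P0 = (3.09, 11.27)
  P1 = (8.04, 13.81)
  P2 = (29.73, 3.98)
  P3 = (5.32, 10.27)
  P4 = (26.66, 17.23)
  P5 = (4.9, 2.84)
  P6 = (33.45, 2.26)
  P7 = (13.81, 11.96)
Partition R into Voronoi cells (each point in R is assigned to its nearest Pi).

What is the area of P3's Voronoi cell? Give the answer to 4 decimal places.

1. box [0,41]×[0,29]: [(0, 0) (41, 0) (41, 29) (0, 29)]
2. ⊥bis P3·P0 via (4.205,10.77): [(0, 1.3928) (0, 0) (41, 0) (41, 29) (12.3799, 29)]  |A|=1018.1133
3. ⊥bis P3·P1 via (6.68,12.04): [(5.2628, 13.1289) (0, 1.3928) (0, 0) (22.3497, 0)]  |A|=150.3788
4. ⊥bis P3·P2 via (17.525,7.125): [(16.7898, 4.272) (5.2628, 13.1289) (0, 1.3928) (0, 0) (15.689, 0)]  |A|=136.1516
5. ⊥bis P3·P4 via (15.99,13.75): [(16.7898, 4.272) (5.2628, 13.1289) (0, 1.3928) (0, 0) (15.689, 0)]  |A|=136.1516
6. ⊥bis P3·P5 via (5.11,6.555): [(14.5101, 6.0236) (5.2628, 13.1289) (2.384, 6.7091)]  |A|=39.9105
7. ⊥bis P3·P6 via (19.385,6.265): [(14.5101, 6.0236) (5.2628, 13.1289) (2.384, 6.7091)]  |A|=39.9105
8. ⊥bis P3·P7 via (9.565,11.115): [(10.5337, 6.2484) (9.8686, 9.59) (5.2628, 13.1289) (2.384, 6.7091)]  |A|=33.3415
9. canonical 4-gon: [(10.5337, 6.2484) (9.8686, 9.59) (5.2628, 13.1289) (2.384, 6.7091)]
10. shoelace: 33.3415

Area of P3's cell: 33.3415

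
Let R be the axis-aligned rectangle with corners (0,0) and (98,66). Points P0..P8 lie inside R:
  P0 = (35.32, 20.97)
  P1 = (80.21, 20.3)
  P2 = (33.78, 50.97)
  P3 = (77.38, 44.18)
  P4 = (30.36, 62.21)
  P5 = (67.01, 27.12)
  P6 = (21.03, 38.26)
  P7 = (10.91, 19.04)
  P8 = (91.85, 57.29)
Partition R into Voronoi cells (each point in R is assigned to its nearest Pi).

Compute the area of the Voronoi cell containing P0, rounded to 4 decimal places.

Area of P0's cell: 974.5142

1. box [0,98]×[0,66]: [(0, 0) (98, 0) (98, 66) (0, 66)]
2. ⊥bis P0·P1 via (57.765,20.635): [(0, 0) (57.457, 0) (58.4421, 66) (0, 66)]  |A|=3824.6704
3. ⊥bis P0·P2 via (34.55,35.97): [(0, 34.1964) (0, 0) (57.457, 0) (58.0119, 37.1744)]  |A|=2059.8636
4. ⊥bis P0·P3 via (56.35,32.575): [(53.9276, 36.9647) (0, 34.1964) (0, 0) (57.457, 0) (57.9013, 29.7639)]  |A|=2044.7421
5. ⊥bis P0·P4 via (32.84,41.59): [(53.9276, 36.9647) (0, 34.1964) (0, 0) (57.457, 0) (57.9013, 29.7639)]  |A|=2044.7421
6. ⊥bis P0·P5 via (51.165,24.045): [(48.7097, 36.6969) (0, 34.1964) (0, 0) (55.8314, 0)]  |A|=1857.2665
7. ⊥bis P0·P6 via (28.175,29.615): [(48.7097, 36.6969) (35.9512, 36.0419) (0, 6.3287) (0, 0) (55.8314, 0)]  |A|=1356.327
8. ⊥bis P0·P7 via (23.115,20.005): [(48.7097, 36.6969) (35.9512, 36.0419) (22.7122, 25.1) (24.6967, 0) (55.8314, 0)]  |A|=974.5142
9. ⊥bis P0·P8 via (63.585,39.13): [(48.7097, 36.6969) (35.9512, 36.0419) (22.7122, 25.1) (24.6967, 0) (55.8314, 0)]  |A|=974.5142
10. canonical 5-gon: [(48.7097, 36.6969) (35.9512, 36.0419) (22.7122, 25.1) (24.6967, 0) (55.8314, 0)]
11. shoelace: 974.5142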